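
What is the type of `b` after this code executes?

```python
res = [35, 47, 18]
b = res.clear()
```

list.clear() returns None

NoneType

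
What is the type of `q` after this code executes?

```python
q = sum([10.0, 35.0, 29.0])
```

sum() of floats returns float

float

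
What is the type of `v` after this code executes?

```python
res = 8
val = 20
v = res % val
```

int % int returns int (8 % 20 = 8)

int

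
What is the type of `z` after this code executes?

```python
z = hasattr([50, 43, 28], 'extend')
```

hasattr() returns bool

bool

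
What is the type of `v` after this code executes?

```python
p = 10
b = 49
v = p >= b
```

Comparison operators return bool

bool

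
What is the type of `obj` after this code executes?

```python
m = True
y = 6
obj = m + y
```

bool + int returns int (True is 1, so 1 + 6 = 7)

int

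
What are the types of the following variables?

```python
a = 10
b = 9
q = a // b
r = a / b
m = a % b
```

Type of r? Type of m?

int / int returns float; int % int returns int

float, int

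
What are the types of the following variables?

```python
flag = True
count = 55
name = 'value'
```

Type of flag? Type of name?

flag is bool; name is str

bool, str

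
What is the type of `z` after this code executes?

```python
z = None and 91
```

'and' returns first falsy value (None)

NoneType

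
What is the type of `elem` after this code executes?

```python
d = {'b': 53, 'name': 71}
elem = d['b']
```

Accessing dict[str, int] with key 'b' returns int value 53

int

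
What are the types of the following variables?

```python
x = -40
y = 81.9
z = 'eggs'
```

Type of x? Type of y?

x is int; y is float

int, float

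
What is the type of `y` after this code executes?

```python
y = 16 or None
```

'or' returns first truthy value (16, int)

int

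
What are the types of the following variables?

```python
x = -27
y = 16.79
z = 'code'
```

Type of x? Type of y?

x is int; y is float

int, float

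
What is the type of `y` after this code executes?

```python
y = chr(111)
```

chr() returns str (single character)

str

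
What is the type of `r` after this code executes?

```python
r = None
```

None has type NoneType

NoneType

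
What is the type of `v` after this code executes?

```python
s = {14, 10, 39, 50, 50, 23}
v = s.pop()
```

Popping from a set of ints returns int

int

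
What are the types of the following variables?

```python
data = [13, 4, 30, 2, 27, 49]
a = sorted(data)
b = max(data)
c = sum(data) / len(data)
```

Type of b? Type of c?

max of ints returns int; int / int returns float

int, float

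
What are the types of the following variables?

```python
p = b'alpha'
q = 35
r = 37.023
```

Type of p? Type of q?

p is bytes; q is int

bytes, int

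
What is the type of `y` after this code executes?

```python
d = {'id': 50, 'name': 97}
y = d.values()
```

.values() returns a dict_values view object

dict_values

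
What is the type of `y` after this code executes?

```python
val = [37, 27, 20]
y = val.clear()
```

list.clear() returns None

NoneType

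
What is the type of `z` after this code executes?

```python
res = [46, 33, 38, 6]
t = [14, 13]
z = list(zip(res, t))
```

list(zip(...)) returns a list of tuples

list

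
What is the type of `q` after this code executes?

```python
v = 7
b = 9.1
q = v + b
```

int + float returns float (7 + 9.1 = 16.1)

float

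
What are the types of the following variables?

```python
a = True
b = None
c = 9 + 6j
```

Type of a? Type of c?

a is bool; c is complex

bool, complex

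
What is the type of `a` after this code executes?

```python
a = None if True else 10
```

Ternary: condition is True, if branch (None) taken → NoneType

NoneType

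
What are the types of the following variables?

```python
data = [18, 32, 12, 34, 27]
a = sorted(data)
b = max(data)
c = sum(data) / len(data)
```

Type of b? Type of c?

max of ints returns int; int / int returns float

int, float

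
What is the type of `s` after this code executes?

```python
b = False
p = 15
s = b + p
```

bool + int returns int (False is 0, so 0 + 15 = 15)

int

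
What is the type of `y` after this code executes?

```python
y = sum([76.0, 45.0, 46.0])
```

sum() of floats returns float

float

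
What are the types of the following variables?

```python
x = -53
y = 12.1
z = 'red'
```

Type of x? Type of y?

x is int; y is float

int, float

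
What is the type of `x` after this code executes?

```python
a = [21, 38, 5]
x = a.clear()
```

list.clear() returns None

NoneType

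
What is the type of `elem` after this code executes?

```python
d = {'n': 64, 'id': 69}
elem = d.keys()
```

.keys() returns a dict_keys view object

dict_keys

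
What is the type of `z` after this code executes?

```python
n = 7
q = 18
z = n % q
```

int % int returns int (7 % 18 = 7)

int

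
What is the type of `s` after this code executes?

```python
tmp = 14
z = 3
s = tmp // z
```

int // int returns int (14 // 3 = 4)

int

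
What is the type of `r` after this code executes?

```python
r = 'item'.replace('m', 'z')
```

str.replace() returns str

str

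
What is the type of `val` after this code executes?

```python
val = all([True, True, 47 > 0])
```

all() returns bool

bool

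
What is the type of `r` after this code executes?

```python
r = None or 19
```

'or' with None returns the other value (19, int)

int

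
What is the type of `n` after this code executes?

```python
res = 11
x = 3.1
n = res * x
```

int * float returns float (11 * 3.1 = 34.1)

float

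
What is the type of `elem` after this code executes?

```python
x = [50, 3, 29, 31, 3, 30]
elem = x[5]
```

Indexing a list of ints returns int (x[5] = 30)

int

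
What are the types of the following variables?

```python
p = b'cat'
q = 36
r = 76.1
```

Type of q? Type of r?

q is int; r is float

int, float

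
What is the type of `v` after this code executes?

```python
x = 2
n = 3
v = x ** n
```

int ** positive int returns int (2 ** 3 = 8)

int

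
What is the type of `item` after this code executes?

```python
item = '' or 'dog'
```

'or' returns first truthy value ('dog', which is str)

str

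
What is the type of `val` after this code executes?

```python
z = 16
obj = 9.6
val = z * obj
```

int * float returns float (16 * 9.6 = 153.6)

float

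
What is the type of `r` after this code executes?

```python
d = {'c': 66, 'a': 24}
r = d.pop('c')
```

dict.pop() returns the value (int)

int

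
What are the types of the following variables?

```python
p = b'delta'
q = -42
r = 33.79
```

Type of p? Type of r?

p is bytes; r is float

bytes, float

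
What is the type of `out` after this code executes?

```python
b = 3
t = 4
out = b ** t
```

int ** positive int returns int (3 ** 4 = 81)

int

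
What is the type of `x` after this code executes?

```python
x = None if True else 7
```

Ternary: condition is True, if branch (None) taken → NoneType

NoneType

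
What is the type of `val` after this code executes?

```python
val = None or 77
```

'or' with None returns the other value (77, int)

int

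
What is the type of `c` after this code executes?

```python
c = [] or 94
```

'or' returns first truthy value (94, which is int)

int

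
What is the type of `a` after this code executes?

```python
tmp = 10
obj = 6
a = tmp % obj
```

int % int returns int (10 % 6 = 4)

int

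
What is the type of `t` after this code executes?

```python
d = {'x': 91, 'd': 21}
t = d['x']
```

Accessing dict[str, int] with key 'x' returns int value 91

int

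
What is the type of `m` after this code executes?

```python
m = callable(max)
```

callable() returns bool

bool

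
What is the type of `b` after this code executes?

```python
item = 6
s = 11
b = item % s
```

int % int returns int (6 % 11 = 6)

int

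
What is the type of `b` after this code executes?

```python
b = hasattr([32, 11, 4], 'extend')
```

hasattr() returns bool

bool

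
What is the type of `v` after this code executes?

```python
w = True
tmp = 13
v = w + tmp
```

bool + int returns int (True is 1, so 1 + 13 = 14)

int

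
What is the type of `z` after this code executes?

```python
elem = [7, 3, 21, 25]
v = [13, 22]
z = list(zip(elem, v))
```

list(zip(...)) returns a list of tuples

list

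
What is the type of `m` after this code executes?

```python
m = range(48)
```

range() returns a range object

range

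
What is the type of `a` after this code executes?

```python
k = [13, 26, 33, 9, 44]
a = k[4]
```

Indexing a list of ints returns int (k[4] = 44)

int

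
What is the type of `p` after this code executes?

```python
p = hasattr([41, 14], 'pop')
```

hasattr() returns bool

bool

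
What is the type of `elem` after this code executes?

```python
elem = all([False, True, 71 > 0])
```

all() returns bool

bool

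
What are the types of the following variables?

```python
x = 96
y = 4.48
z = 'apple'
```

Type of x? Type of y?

x is int; y is float

int, float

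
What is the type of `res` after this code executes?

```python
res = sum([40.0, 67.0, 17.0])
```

sum() of floats returns float

float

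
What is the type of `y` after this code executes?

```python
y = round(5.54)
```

round() with no ndigits arg returns int

int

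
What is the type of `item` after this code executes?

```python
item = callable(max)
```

callable() returns bool

bool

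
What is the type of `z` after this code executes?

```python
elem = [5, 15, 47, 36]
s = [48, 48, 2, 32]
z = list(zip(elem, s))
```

list(zip(...)) returns a list of tuples

list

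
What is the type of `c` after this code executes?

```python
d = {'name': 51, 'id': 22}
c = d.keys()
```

.keys() returns a dict_keys view object

dict_keys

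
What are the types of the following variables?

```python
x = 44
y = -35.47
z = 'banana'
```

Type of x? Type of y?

x is int; y is float

int, float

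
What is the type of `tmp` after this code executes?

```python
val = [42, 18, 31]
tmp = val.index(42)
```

list.index() returns int

int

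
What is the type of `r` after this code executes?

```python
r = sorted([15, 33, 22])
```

sorted() always returns list

list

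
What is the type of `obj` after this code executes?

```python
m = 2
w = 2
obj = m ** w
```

int ** positive int returns int (2 ** 2 = 4)

int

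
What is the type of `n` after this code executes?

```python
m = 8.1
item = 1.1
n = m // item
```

float // float returns float (floor division preserves float type)

float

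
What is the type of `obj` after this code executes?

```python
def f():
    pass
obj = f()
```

A function with no return statement returns None

NoneType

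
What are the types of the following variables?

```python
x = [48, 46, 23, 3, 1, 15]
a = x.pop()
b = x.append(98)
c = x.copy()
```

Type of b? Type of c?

list.append() returns None; list.copy() returns list

NoneType, list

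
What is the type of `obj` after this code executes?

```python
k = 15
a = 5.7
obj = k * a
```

int * float returns float (15 * 5.7 = 85.5)

float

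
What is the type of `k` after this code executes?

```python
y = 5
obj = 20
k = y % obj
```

int % int returns int (5 % 20 = 5)

int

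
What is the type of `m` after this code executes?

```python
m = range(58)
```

range() returns a range object

range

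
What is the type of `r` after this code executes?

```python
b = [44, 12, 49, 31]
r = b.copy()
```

list.copy() returns list

list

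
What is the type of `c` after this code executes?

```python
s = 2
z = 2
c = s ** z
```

int ** positive int returns int (2 ** 2 = 4)

int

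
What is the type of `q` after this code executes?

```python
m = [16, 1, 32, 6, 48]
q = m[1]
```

Indexing a list of ints returns int (m[1] = 1)

int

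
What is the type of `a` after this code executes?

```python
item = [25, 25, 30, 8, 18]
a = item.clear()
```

list.clear() returns None

NoneType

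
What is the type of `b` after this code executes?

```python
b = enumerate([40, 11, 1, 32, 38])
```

enumerate() returns an enumerate iterator object

enumerate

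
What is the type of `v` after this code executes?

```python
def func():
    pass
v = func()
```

A function with no return statement returns None

NoneType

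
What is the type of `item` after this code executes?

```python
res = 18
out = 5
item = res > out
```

Comparison operators return bool

bool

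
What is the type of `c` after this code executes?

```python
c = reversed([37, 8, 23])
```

reversed() on a list returns a list_reverseiterator

list_reverseiterator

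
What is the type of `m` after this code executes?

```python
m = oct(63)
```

oct() returns str representation

str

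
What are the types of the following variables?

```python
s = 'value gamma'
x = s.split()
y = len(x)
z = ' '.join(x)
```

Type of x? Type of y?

str.split() returns list; len() returns int

list, int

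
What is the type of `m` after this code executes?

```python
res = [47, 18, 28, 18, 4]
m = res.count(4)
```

list.count() returns int

int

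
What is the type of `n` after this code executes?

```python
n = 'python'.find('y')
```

str.find() returns int (index, or -1)

int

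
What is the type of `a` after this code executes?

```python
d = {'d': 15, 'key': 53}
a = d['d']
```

Accessing dict[str, int] with key 'd' returns int value 15

int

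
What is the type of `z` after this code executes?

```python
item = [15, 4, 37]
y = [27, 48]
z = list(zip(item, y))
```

list(zip(...)) returns a list of tuples

list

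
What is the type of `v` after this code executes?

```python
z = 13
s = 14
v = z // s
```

int // int returns int (13 // 14 = 0)

int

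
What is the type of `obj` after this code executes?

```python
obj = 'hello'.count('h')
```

str.count() returns int

int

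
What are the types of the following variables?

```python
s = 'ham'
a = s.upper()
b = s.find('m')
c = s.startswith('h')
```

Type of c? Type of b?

str.startswith() returns bool; str.find() returns int

bool, int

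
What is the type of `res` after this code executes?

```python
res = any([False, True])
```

any() returns bool

bool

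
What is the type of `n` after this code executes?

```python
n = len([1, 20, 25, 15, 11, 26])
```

len() always returns int

int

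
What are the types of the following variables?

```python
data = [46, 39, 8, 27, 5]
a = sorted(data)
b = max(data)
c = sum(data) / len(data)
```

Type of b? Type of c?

max of ints returns int; int / int returns float

int, float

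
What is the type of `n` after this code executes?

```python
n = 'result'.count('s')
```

str.count() returns int

int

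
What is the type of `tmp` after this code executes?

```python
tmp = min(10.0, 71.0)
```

min() of floats returns float

float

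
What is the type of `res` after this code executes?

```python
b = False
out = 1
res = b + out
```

bool + int returns int (False is 0, so 0 + 1 = 1)

int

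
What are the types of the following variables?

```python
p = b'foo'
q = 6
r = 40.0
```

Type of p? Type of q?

p is bytes; q is int

bytes, int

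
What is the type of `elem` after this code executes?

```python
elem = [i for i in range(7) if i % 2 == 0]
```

A list comprehension [...] produces a list

list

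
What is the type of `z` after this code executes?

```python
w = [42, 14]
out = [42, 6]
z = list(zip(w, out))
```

list(zip(...)) returns a list of tuples

list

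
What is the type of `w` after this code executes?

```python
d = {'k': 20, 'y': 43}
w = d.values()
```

.values() returns a dict_values view object

dict_values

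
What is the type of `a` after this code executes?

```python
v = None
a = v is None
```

'is' comparison returns bool

bool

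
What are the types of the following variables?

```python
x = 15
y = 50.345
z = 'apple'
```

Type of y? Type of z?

y is float; z is str

float, str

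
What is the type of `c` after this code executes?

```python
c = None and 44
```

'and' returns first falsy value (None)

NoneType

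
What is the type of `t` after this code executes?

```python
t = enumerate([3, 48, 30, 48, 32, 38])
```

enumerate() returns an enumerate iterator object

enumerate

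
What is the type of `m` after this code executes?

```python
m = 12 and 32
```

'and' returns the last value when all truthy (32, which is int)

int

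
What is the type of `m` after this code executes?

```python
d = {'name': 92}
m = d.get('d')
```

dict.get() returns None when key 'd' is not found and no default given

NoneType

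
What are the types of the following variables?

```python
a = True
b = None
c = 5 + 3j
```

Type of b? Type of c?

b is NoneType; c is complex

NoneType, complex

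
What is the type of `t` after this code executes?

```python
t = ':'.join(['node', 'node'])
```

str.join() returns str

str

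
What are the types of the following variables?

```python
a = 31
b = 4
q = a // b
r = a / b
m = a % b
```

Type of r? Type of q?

int / int returns float; int // int returns int

float, int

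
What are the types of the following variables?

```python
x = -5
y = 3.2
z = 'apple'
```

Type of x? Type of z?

x is int; z is str

int, str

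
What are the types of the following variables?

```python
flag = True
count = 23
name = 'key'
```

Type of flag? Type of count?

flag is bool; count is int

bool, int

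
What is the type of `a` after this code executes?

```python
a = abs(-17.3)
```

abs() of float returns float

float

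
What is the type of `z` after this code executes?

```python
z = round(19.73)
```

round() with no ndigits arg returns int

int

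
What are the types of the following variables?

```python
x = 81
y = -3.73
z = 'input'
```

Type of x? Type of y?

x is int; y is float

int, float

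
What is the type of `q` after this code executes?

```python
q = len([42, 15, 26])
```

len() always returns int

int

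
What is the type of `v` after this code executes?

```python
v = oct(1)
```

oct() returns str representation

str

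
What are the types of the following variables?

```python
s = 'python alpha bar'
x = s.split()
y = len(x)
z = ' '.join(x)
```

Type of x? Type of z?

str.split() returns list; str.join() returns str

list, str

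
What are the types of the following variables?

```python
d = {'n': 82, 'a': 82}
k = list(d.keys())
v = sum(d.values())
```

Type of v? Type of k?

sum of int values returns int; list(...) returns list

int, list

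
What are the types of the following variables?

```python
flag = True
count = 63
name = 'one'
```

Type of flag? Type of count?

flag is bool; count is int

bool, int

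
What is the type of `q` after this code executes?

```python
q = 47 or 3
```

'or' returns the first truthy value (47, which is int)

int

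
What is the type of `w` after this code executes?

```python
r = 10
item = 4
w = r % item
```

int % int returns int (10 % 4 = 2)

int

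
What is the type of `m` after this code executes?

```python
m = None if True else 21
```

Ternary: condition is True, if branch (None) taken → NoneType

NoneType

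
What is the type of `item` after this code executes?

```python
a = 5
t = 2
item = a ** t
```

int ** positive int returns int (5 ** 2 = 25)

int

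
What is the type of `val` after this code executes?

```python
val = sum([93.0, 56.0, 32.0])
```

sum() of floats returns float

float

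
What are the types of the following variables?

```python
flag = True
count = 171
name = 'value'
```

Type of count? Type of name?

count is int; name is str

int, str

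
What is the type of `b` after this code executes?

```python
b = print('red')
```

print() returns None

NoneType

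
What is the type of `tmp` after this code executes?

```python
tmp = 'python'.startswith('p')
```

str.startswith() returns bool

bool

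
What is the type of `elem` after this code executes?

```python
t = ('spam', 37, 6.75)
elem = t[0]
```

Index 0 of tuple is 'spam' which is str

str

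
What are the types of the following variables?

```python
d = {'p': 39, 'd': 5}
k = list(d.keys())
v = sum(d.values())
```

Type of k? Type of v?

list(...) returns list; sum of int values returns int

list, int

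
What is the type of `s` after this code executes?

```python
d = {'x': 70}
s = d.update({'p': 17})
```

dict.update() returns None

NoneType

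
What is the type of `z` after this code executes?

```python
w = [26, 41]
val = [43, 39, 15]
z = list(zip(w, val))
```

list(zip(...)) returns a list of tuples

list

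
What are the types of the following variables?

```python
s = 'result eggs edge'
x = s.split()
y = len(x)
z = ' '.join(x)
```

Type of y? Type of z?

len() returns int; str.join() returns str

int, str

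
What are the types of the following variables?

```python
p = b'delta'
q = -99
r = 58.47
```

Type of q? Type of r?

q is int; r is float

int, float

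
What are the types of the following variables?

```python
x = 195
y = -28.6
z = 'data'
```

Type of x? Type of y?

x is int; y is float

int, float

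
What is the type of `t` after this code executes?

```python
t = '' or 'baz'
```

'or' returns first truthy value ('baz', which is str)

str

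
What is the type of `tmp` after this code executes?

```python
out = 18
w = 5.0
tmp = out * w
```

int * float returns float (18 * 5.0 = 90.0)

float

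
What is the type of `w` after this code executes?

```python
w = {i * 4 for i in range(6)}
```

A set comprehension {expr for x in iterable} produces a set

set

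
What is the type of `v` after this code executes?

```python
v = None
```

None has type NoneType

NoneType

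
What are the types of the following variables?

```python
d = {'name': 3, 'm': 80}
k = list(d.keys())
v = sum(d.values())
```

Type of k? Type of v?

list(...) returns list; sum of int values returns int

list, int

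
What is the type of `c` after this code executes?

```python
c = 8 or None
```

'or' returns first truthy value (8, int)

int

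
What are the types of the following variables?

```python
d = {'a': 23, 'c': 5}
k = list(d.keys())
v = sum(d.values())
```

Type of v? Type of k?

sum of int values returns int; list(...) returns list

int, list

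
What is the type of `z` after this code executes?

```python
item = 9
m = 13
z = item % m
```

int % int returns int (9 % 13 = 9)

int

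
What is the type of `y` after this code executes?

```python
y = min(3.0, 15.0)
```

min() of floats returns float

float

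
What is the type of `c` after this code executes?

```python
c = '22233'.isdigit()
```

str.isdigit() returns bool

bool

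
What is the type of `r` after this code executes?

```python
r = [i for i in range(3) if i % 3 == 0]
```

A list comprehension [...] produces a list

list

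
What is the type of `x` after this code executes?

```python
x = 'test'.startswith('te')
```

str.startswith() returns bool

bool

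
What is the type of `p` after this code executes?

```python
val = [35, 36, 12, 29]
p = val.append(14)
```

list.append() returns None (mutates in place)

NoneType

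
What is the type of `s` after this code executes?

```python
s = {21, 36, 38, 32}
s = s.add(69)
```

set.add() returns None (mutates in place)

NoneType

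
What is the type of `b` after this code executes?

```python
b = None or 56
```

'or' with None returns the other value (56, int)

int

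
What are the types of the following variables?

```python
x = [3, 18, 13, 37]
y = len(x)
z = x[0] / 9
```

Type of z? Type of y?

int / int returns float; len() returns int

float, int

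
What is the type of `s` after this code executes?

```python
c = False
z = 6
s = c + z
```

bool + int returns int (False is 0, so 0 + 6 = 6)

int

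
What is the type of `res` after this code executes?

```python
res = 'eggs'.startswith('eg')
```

str.startswith() returns bool

bool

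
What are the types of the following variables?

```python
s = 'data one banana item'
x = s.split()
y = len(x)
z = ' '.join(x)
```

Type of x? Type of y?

str.split() returns list; len() returns int

list, int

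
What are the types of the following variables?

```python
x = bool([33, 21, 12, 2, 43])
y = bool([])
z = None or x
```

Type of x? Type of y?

bool() returns bool; bool() returns bool

bool, bool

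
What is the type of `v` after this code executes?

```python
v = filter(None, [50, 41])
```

filter() returns a filter iterator object

filter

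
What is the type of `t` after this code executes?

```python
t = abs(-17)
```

abs() of int returns int

int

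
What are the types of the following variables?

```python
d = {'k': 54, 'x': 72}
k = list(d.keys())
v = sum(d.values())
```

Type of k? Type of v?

list(...) returns list; sum of int values returns int

list, int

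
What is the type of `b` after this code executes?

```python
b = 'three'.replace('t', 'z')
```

str.replace() returns str

str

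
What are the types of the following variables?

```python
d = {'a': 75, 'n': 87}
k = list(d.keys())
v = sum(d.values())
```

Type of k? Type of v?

list(...) returns list; sum of int values returns int

list, int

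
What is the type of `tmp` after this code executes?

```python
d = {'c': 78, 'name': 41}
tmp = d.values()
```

.values() returns a dict_values view object

dict_values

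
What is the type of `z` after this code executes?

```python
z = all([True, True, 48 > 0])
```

all() returns bool

bool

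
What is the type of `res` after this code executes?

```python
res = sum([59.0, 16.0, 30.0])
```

sum() of floats returns float

float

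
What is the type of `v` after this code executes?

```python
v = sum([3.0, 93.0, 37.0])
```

sum() of floats returns float

float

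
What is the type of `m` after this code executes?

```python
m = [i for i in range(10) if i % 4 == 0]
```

A list comprehension [...] produces a list

list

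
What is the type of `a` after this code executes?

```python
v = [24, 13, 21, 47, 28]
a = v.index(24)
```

list.index() returns int

int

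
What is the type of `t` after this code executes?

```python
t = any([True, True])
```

any() returns bool

bool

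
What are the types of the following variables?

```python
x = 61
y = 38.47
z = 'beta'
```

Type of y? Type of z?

y is float; z is str

float, str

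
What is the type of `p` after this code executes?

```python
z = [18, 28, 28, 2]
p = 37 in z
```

'in' operator returns bool

bool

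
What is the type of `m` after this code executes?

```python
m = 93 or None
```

'or' returns first truthy value (93, int)

int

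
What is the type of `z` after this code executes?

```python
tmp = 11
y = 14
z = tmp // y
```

int // int returns int (11 // 14 = 0)

int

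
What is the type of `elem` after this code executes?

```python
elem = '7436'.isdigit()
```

str.isdigit() returns bool

bool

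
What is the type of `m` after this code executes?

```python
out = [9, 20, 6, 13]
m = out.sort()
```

list.sort() returns None (sorts in place)

NoneType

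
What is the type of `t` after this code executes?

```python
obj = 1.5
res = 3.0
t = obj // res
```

float // float returns float (floor division preserves float type)

float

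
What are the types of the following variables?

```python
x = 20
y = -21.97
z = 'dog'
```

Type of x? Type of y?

x is int; y is float

int, float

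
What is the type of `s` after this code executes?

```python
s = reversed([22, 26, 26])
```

reversed() on a list returns a list_reverseiterator

list_reverseiterator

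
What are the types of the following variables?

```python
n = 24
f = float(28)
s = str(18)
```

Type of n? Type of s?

n is int; s is str

int, str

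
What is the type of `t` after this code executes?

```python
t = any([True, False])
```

any() returns bool

bool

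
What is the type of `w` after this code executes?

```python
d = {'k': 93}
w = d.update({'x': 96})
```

dict.update() returns None

NoneType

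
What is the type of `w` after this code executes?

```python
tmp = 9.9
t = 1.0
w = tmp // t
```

float // float returns float (floor division preserves float type)

float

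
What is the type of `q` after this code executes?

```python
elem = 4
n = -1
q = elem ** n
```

int ** negative int returns float

float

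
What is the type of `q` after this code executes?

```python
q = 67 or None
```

'or' returns first truthy value (67, int)

int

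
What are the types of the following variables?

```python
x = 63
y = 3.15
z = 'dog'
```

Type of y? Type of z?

y is float; z is str

float, str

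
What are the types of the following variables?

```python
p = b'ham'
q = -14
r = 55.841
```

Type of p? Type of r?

p is bytes; r is float

bytes, float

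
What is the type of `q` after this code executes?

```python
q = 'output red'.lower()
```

str.lower() returns str

str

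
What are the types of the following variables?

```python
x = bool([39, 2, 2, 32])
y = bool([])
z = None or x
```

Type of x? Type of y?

bool() returns bool; bool() returns bool

bool, bool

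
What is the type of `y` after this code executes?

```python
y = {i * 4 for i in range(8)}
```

A set comprehension {expr for x in iterable} produces a set

set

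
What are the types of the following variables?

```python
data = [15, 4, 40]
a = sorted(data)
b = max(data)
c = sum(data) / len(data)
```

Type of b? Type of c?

max of ints returns int; int / int returns float

int, float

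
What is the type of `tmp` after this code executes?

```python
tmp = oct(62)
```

oct() returns str representation

str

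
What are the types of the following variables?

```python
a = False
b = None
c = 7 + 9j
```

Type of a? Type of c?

a is bool; c is complex

bool, complex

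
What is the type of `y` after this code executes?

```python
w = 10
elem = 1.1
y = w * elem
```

int * float returns float (10 * 1.1 = 11.0)

float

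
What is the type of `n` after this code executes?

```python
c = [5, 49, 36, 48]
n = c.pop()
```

list.pop() returns the popped element (int here)

int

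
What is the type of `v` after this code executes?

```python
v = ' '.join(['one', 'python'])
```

str.join() returns str

str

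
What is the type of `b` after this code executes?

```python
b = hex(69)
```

hex() returns str representation

str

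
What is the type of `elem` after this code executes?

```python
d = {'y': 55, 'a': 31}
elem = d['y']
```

Accessing dict[str, int] with key 'y' returns int value 55

int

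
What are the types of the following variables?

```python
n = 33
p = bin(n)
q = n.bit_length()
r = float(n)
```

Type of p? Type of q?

bin() returns str; int.bit_length() returns int

str, int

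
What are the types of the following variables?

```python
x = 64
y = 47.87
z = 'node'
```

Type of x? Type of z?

x is int; z is str

int, str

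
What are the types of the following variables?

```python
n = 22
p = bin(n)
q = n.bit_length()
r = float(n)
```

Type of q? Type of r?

int.bit_length() returns int; float() returns float

int, float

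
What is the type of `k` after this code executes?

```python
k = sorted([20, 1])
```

sorted() always returns list

list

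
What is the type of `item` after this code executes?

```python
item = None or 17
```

'or' with None returns the other value (17, int)

int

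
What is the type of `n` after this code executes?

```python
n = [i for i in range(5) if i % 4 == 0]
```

A list comprehension [...] produces a list

list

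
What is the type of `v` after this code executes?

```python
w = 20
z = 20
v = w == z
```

Equality comparison returns bool

bool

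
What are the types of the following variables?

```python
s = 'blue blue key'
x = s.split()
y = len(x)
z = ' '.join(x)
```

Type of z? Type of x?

str.join() returns str; str.split() returns list

str, list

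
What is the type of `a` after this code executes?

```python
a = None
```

None has type NoneType

NoneType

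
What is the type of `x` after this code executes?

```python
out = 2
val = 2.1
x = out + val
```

int + float returns float (2 + 2.1 = 4.1)

float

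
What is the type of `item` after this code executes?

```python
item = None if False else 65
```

Ternary: condition is False, else branch (65) taken → int

int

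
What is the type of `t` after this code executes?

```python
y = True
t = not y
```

'not' always returns bool

bool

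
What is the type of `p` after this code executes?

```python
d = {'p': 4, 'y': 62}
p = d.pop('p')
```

dict.pop() returns the value (int)

int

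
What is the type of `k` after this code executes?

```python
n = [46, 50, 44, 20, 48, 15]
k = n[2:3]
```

Slicing a list always returns a list

list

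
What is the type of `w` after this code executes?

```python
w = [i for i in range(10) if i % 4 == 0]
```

A list comprehension [...] produces a list

list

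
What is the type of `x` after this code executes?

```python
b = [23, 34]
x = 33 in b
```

'in' operator returns bool

bool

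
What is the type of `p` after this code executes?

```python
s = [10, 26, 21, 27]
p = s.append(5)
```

list.append() returns None (mutates in place)

NoneType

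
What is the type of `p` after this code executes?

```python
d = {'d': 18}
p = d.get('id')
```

dict.get() returns None when key 'id' is not found and no default given

NoneType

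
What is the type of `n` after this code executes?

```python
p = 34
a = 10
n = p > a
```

Comparison operators return bool

bool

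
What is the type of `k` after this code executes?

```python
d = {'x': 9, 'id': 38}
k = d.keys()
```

.keys() returns a dict_keys view object

dict_keys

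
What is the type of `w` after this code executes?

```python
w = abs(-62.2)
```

abs() of float returns float

float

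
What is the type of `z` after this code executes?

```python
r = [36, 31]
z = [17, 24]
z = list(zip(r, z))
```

list(zip(...)) returns a list of tuples

list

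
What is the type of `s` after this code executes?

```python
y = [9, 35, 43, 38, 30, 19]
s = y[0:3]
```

Slicing a list always returns a list

list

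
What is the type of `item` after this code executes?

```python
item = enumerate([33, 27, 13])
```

enumerate() returns an enumerate iterator object

enumerate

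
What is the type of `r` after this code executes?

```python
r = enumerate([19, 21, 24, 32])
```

enumerate() returns an enumerate iterator object

enumerate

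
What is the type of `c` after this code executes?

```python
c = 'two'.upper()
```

str.upper() returns str

str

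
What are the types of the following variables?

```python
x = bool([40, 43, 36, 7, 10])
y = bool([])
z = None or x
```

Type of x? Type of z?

bool() returns bool; None or <bool> returns the bool

bool, bool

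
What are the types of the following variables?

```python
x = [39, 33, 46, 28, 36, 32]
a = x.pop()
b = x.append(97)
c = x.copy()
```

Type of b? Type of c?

list.append() returns None; list.copy() returns list

NoneType, list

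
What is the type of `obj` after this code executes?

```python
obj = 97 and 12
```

'and' returns the last value when all truthy (12, which is int)

int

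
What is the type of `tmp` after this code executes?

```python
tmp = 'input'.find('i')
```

str.find() returns int (index, or -1)

int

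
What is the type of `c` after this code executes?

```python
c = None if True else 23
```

Ternary: condition is True, if branch (None) taken → NoneType

NoneType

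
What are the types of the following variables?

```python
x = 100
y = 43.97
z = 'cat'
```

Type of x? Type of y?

x is int; y is float

int, float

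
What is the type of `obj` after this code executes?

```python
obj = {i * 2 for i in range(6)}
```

A set comprehension {expr for x in iterable} produces a set

set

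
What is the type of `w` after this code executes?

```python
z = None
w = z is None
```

'is' comparison returns bool

bool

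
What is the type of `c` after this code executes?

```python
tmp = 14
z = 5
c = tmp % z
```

int % int returns int (14 % 5 = 4)

int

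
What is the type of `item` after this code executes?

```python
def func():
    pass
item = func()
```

A function with no return statement returns None

NoneType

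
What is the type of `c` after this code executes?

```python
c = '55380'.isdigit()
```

str.isdigit() returns bool

bool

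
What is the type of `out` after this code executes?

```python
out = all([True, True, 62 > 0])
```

all() returns bool

bool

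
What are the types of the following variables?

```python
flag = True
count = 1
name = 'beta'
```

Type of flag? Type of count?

flag is bool; count is int

bool, int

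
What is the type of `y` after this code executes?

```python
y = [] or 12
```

'or' returns first truthy value (12, which is int)

int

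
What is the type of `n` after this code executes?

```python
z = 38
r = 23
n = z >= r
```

Comparison operators return bool

bool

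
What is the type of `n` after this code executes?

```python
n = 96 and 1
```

'and' returns the last value when all truthy (1, which is int)

int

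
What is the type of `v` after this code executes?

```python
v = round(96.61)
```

round() with no ndigits arg returns int

int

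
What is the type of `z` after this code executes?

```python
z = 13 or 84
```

'or' returns the first truthy value (13, which is int)

int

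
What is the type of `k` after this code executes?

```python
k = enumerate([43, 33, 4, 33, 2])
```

enumerate() returns an enumerate iterator object

enumerate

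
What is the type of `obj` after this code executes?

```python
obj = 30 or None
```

'or' returns first truthy value (30, int)

int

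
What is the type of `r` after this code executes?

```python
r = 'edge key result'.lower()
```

str.lower() returns str

str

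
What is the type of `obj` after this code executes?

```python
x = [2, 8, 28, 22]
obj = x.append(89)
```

list.append() returns None (mutates in place)

NoneType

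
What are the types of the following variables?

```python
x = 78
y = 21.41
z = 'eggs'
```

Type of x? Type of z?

x is int; z is str

int, str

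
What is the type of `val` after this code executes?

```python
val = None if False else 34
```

Ternary: condition is False, else branch (34) taken → int

int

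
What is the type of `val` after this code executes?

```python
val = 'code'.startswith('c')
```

str.startswith() returns bool

bool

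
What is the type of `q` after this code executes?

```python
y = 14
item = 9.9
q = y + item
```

int + float returns float (14 + 9.9 = 23.9)

float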